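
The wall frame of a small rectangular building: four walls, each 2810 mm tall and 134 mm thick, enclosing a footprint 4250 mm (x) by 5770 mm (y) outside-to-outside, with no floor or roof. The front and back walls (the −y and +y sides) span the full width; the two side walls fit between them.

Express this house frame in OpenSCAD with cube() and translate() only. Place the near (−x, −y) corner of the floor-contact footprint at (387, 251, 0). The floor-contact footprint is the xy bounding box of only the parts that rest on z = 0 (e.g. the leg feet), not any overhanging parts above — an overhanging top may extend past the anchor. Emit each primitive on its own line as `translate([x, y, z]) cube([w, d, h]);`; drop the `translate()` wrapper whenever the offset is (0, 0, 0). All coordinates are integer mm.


translate([387, 251, 0]) cube([4250, 134, 2810]);
translate([387, 5887, 0]) cube([4250, 134, 2810]);
translate([387, 385, 0]) cube([134, 5502, 2810]);
translate([4503, 385, 0]) cube([134, 5502, 2810]);


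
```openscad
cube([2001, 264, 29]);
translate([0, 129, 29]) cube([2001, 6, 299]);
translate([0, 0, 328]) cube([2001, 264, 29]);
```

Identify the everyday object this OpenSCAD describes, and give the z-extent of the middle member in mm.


An I-beam. The web height is 299 mm.

Two wide flanges with a thin centred web — an I-beam. Overall 357 mm minus two 29 mm flanges gives a web of 357 − 2·29 = 299 mm.


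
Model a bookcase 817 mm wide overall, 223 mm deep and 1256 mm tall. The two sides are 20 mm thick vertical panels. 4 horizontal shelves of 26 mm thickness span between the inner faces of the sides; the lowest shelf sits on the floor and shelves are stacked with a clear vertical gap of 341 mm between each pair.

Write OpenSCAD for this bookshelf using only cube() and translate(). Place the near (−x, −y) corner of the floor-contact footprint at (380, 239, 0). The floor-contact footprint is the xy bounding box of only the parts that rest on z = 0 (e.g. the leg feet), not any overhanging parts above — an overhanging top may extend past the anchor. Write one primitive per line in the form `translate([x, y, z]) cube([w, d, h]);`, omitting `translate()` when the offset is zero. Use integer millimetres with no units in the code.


translate([380, 239, 0]) cube([20, 223, 1256]);
translate([1177, 239, 0]) cube([20, 223, 1256]);
translate([400, 239, 0]) cube([777, 223, 26]);
translate([400, 239, 367]) cube([777, 223, 26]);
translate([400, 239, 734]) cube([777, 223, 26]);
translate([400, 239, 1101]) cube([777, 223, 26]);


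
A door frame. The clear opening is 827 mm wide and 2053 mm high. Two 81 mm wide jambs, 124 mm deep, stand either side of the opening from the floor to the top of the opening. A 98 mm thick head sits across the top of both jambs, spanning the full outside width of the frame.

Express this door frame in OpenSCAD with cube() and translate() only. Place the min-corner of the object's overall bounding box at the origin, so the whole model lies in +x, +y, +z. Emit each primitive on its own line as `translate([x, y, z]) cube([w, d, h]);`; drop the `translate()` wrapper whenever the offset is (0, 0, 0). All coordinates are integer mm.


cube([81, 124, 2053]);
translate([908, 0, 0]) cube([81, 124, 2053]);
translate([0, 0, 2053]) cube([989, 124, 98]);


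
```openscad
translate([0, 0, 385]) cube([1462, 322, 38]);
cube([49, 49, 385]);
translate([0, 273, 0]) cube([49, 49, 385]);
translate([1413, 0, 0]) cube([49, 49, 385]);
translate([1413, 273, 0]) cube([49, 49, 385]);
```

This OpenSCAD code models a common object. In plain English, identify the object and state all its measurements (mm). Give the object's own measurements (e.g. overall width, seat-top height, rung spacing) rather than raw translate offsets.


A bench: a 1462×322 mm seat slab, 38 mm thick, top at z = 423 mm, on four 49×49 mm square legs flush with the seat corners and standing on z = 0.


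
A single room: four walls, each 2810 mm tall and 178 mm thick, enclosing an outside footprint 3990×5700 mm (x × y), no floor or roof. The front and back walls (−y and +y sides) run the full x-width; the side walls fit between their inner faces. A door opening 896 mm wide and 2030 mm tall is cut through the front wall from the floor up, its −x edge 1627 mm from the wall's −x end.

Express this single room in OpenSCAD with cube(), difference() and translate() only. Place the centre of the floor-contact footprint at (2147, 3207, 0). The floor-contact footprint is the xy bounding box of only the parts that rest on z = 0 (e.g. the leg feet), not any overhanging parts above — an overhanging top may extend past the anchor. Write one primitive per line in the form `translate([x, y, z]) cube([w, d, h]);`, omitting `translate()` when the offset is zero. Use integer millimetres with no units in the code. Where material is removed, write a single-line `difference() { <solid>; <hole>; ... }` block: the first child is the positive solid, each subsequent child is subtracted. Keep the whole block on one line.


difference() { translate([152, 357, 0]) cube([3990, 178, 2810]); translate([1779, 357, 0]) cube([896, 178, 2030]); }
translate([152, 5879, 0]) cube([3990, 178, 2810]);
translate([152, 535, 0]) cube([178, 5344, 2810]);
translate([3964, 535, 0]) cube([178, 5344, 2810]);


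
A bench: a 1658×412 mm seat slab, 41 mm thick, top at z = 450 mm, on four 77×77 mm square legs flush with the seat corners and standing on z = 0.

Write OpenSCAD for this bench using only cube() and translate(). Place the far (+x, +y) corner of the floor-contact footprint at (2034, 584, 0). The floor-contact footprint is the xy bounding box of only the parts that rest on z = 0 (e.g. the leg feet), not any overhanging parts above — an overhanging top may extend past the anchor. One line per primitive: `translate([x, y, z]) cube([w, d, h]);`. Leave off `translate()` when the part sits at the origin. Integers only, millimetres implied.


translate([376, 172, 409]) cube([1658, 412, 41]);
translate([376, 172, 0]) cube([77, 77, 409]);
translate([376, 507, 0]) cube([77, 77, 409]);
translate([1957, 172, 0]) cube([77, 77, 409]);
translate([1957, 507, 0]) cube([77, 77, 409]);


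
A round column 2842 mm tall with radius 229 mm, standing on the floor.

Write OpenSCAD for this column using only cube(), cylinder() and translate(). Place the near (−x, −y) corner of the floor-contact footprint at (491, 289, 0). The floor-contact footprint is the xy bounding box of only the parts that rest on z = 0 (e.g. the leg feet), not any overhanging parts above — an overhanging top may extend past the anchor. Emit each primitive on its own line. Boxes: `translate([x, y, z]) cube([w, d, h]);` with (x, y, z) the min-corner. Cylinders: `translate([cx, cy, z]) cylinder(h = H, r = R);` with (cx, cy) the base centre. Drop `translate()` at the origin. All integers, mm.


translate([720, 518, 0]) cylinder(h = 2842, r = 229);


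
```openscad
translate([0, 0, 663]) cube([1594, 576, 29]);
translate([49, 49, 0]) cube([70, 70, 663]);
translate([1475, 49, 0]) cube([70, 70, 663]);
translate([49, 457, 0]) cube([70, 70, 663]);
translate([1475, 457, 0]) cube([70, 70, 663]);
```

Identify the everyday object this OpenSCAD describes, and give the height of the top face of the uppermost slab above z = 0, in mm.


A table. The table height is 692 mm.

A 1594×576×29 slab sits at z = 663 on four 70 mm square posts — a table. The top surface is at 663 + 29 = 692 mm.


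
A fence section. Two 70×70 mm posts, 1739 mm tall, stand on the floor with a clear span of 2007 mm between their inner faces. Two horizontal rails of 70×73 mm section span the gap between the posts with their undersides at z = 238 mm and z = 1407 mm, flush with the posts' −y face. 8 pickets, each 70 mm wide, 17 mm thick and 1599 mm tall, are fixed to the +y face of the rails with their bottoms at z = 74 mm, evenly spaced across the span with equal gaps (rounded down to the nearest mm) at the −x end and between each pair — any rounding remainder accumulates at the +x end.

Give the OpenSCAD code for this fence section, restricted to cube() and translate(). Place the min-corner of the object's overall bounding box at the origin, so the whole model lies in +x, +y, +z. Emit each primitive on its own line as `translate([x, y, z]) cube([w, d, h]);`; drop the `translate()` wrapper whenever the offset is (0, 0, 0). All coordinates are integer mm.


cube([70, 70, 1739]);
translate([2077, 0, 0]) cube([70, 70, 1739]);
translate([70, 0, 238]) cube([2007, 70, 73]);
translate([70, 0, 1407]) cube([2007, 70, 73]);
translate([230, 70, 74]) cube([70, 17, 1599]);
translate([460, 70, 74]) cube([70, 17, 1599]);
translate([690, 70, 74]) cube([70, 17, 1599]);
translate([920, 70, 74]) cube([70, 17, 1599]);
translate([1150, 70, 74]) cube([70, 17, 1599]);
translate([1380, 70, 74]) cube([70, 17, 1599]);
translate([1610, 70, 74]) cube([70, 17, 1599]);
translate([1840, 70, 74]) cube([70, 17, 1599]);


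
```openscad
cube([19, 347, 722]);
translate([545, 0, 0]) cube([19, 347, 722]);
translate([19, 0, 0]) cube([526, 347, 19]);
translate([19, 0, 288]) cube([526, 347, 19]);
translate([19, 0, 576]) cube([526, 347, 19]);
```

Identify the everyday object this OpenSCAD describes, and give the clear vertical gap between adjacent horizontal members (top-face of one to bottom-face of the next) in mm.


A bookshelf. The clear shelf gap is 269 mm.

Two tall side panels with 3 horizontal boards between them — a bookshelf. The first two shelf undersides are at z = 0 and z = 288; with shelf thickness 19, the clear gap is 288 − 0 − 19 = 269 mm.


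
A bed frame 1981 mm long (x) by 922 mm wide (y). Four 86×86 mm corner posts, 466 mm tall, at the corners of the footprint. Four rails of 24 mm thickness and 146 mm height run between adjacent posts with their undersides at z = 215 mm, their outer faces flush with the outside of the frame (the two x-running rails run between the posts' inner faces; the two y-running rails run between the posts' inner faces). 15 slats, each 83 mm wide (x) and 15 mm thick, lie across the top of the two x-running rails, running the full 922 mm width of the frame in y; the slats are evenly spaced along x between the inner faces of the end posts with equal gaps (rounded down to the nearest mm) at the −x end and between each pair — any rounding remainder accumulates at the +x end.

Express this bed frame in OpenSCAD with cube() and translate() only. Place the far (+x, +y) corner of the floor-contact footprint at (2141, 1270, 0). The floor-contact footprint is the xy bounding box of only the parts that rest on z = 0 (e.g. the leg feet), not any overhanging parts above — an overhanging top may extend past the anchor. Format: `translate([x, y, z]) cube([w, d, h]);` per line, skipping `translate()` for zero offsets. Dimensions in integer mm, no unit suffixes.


translate([160, 348, 0]) cube([86, 86, 466]);
translate([160, 1184, 0]) cube([86, 86, 466]);
translate([2055, 348, 0]) cube([86, 86, 466]);
translate([2055, 1184, 0]) cube([86, 86, 466]);
translate([246, 348, 215]) cube([1809, 24, 146]);
translate([246, 1246, 215]) cube([1809, 24, 146]);
translate([160, 434, 215]) cube([24, 750, 146]);
translate([2117, 434, 215]) cube([24, 750, 146]);
translate([281, 348, 361]) cube([83, 922, 15]);
translate([399, 348, 361]) cube([83, 922, 15]);
translate([517, 348, 361]) cube([83, 922, 15]);
translate([635, 348, 361]) cube([83, 922, 15]);
translate([753, 348, 361]) cube([83, 922, 15]);
translate([871, 348, 361]) cube([83, 922, 15]);
translate([989, 348, 361]) cube([83, 922, 15]);
translate([1107, 348, 361]) cube([83, 922, 15]);
translate([1225, 348, 361]) cube([83, 922, 15]);
translate([1343, 348, 361]) cube([83, 922, 15]);
translate([1461, 348, 361]) cube([83, 922, 15]);
translate([1579, 348, 361]) cube([83, 922, 15]);
translate([1697, 348, 361]) cube([83, 922, 15]);
translate([1815, 348, 361]) cube([83, 922, 15]);
translate([1933, 348, 361]) cube([83, 922, 15]);


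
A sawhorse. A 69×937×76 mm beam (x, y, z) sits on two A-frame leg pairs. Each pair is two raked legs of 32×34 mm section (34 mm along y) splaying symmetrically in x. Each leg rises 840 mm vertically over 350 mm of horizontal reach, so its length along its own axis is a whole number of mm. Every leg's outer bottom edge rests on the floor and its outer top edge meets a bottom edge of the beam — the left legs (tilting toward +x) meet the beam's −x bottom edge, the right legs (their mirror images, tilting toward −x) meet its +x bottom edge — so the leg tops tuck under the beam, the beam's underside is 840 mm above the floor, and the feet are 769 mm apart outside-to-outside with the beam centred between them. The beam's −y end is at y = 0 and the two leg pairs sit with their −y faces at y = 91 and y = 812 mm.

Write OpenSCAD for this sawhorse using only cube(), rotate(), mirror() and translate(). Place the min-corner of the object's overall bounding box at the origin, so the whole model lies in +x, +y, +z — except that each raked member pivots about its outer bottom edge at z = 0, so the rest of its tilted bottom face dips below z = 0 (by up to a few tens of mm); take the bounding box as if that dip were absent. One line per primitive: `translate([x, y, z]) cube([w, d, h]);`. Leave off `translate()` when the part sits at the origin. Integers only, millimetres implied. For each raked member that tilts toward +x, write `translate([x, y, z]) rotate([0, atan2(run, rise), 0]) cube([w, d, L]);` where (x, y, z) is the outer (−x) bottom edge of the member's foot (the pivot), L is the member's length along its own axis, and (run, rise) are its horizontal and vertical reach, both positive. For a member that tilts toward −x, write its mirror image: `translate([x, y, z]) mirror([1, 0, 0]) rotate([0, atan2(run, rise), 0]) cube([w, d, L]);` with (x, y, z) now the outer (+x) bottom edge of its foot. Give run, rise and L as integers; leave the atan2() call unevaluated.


translate([350, 0, 840]) cube([69, 937, 76]);
translate([0, 91, 0]) rotate([0, atan2(350, 840), 0]) cube([32, 34, 910]);
translate([769, 91, 0]) mirror([1, 0, 0]) rotate([0, atan2(350, 840), 0]) cube([32, 34, 910]);
translate([0, 812, 0]) rotate([0, atan2(350, 840), 0]) cube([32, 34, 910]);
translate([769, 812, 0]) mirror([1, 0, 0]) rotate([0, atan2(350, 840), 0]) cube([32, 34, 910]);


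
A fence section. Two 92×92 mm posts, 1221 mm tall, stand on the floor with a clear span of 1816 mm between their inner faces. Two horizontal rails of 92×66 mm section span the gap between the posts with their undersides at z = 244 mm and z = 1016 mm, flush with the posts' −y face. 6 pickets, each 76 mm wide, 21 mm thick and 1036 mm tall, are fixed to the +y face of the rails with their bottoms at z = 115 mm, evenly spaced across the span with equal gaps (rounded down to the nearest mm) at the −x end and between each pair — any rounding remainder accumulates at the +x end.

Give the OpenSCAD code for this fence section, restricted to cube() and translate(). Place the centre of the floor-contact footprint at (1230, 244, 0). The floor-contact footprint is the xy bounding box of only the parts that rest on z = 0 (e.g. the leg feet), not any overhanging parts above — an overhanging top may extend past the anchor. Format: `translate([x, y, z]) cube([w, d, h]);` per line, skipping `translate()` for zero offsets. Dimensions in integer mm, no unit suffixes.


translate([230, 198, 0]) cube([92, 92, 1221]);
translate([2138, 198, 0]) cube([92, 92, 1221]);
translate([322, 198, 244]) cube([1816, 92, 66]);
translate([322, 198, 1016]) cube([1816, 92, 66]);
translate([516, 290, 115]) cube([76, 21, 1036]);
translate([786, 290, 115]) cube([76, 21, 1036]);
translate([1056, 290, 115]) cube([76, 21, 1036]);
translate([1326, 290, 115]) cube([76, 21, 1036]);
translate([1596, 290, 115]) cube([76, 21, 1036]);
translate([1866, 290, 115]) cube([76, 21, 1036]);


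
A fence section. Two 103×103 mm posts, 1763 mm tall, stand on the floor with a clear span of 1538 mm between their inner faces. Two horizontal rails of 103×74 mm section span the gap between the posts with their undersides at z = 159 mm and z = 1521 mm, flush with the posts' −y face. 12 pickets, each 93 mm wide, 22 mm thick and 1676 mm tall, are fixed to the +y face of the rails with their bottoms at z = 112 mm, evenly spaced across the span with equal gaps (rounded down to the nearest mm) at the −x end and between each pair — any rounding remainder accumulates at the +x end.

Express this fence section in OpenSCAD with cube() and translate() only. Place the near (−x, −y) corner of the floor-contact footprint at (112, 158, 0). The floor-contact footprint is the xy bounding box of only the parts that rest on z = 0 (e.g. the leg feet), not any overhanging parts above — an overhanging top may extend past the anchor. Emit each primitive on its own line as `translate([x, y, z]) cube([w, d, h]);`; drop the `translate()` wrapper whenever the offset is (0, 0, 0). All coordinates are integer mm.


translate([112, 158, 0]) cube([103, 103, 1763]);
translate([1753, 158, 0]) cube([103, 103, 1763]);
translate([215, 158, 159]) cube([1538, 103, 74]);
translate([215, 158, 1521]) cube([1538, 103, 74]);
translate([247, 261, 112]) cube([93, 22, 1676]);
translate([372, 261, 112]) cube([93, 22, 1676]);
translate([497, 261, 112]) cube([93, 22, 1676]);
translate([622, 261, 112]) cube([93, 22, 1676]);
translate([747, 261, 112]) cube([93, 22, 1676]);
translate([872, 261, 112]) cube([93, 22, 1676]);
translate([997, 261, 112]) cube([93, 22, 1676]);
translate([1122, 261, 112]) cube([93, 22, 1676]);
translate([1247, 261, 112]) cube([93, 22, 1676]);
translate([1372, 261, 112]) cube([93, 22, 1676]);
translate([1497, 261, 112]) cube([93, 22, 1676]);
translate([1622, 261, 112]) cube([93, 22, 1676]);


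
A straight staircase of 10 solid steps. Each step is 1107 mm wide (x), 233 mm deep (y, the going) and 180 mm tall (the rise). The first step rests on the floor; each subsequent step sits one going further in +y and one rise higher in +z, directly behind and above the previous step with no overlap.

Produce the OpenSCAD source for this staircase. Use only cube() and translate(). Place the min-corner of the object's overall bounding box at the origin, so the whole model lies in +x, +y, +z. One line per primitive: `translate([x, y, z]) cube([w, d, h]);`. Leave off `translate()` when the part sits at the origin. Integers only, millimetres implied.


cube([1107, 233, 180]);
translate([0, 233, 180]) cube([1107, 233, 180]);
translate([0, 466, 360]) cube([1107, 233, 180]);
translate([0, 699, 540]) cube([1107, 233, 180]);
translate([0, 932, 720]) cube([1107, 233, 180]);
translate([0, 1165, 900]) cube([1107, 233, 180]);
translate([0, 1398, 1080]) cube([1107, 233, 180]);
translate([0, 1631, 1260]) cube([1107, 233, 180]);
translate([0, 1864, 1440]) cube([1107, 233, 180]);
translate([0, 2097, 1620]) cube([1107, 233, 180]);


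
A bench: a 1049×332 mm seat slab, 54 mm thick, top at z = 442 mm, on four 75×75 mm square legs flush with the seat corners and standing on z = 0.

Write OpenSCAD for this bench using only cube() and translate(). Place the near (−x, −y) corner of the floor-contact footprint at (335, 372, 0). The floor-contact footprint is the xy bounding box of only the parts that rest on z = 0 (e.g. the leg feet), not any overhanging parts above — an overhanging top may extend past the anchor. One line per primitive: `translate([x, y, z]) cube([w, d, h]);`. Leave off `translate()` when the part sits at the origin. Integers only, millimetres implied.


translate([335, 372, 388]) cube([1049, 332, 54]);
translate([335, 372, 0]) cube([75, 75, 388]);
translate([335, 629, 0]) cube([75, 75, 388]);
translate([1309, 372, 0]) cube([75, 75, 388]);
translate([1309, 629, 0]) cube([75, 75, 388]);


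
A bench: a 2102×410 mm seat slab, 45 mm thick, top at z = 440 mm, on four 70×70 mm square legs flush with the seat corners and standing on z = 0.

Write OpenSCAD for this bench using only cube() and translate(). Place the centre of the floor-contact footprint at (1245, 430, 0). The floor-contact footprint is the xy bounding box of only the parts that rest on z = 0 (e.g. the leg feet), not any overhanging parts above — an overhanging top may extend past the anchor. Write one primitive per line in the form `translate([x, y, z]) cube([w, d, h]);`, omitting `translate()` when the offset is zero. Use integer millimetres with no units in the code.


translate([194, 225, 395]) cube([2102, 410, 45]);
translate([194, 225, 0]) cube([70, 70, 395]);
translate([194, 565, 0]) cube([70, 70, 395]);
translate([2226, 225, 0]) cube([70, 70, 395]);
translate([2226, 565, 0]) cube([70, 70, 395]);


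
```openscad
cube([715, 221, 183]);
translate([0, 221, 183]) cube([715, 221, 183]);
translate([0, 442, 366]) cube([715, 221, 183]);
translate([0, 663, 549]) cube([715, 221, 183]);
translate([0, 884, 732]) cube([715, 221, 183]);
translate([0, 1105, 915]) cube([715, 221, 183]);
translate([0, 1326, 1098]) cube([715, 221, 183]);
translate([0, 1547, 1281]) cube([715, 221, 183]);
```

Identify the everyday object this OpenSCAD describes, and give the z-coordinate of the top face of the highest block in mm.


A staircase. The total rise is 1464 mm.

8 identical blocks, each offset up and back from the previous — a staircase. Each step is 183 mm tall and there are 8 of them, so the total rise is 8 × 183 = 1464 mm.


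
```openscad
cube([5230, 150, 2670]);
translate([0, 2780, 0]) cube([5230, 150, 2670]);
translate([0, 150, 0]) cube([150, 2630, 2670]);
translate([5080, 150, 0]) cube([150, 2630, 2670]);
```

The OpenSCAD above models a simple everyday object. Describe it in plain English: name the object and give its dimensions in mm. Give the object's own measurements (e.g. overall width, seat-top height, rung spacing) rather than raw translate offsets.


The wall frame of a small rectangular building: four walls, each 2670 mm tall and 150 mm thick, enclosing a footprint 5230 mm (x) by 2930 mm (y) outside-to-outside, with no floor or roof. The front and back walls (the −y and +y sides) span the full width; the two side walls fit between them.


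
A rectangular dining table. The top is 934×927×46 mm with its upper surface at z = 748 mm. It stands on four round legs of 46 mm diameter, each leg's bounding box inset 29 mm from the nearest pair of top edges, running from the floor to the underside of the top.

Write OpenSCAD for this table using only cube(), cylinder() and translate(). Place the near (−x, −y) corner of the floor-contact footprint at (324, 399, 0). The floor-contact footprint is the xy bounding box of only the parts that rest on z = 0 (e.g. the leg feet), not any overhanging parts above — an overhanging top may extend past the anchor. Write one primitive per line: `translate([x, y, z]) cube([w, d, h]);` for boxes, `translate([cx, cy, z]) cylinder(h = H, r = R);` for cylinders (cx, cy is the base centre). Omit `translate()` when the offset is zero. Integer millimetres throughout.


translate([295, 370, 702]) cube([934, 927, 46]);
translate([347, 422, 0]) cylinder(h = 702, r = 23);
translate([1177, 422, 0]) cylinder(h = 702, r = 23);
translate([347, 1245, 0]) cylinder(h = 702, r = 23);
translate([1177, 1245, 0]) cylinder(h = 702, r = 23);


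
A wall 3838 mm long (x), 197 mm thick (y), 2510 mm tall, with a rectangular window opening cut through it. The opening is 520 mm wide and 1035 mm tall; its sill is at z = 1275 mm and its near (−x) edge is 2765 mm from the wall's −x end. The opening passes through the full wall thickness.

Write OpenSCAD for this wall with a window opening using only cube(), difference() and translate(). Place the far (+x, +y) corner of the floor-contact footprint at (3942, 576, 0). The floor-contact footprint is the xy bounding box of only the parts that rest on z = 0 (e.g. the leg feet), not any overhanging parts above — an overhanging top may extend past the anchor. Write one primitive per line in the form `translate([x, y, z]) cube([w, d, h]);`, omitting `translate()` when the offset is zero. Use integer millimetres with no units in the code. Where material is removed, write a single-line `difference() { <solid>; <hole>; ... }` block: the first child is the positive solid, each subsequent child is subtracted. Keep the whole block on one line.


difference() { translate([104, 379, 0]) cube([3838, 197, 2510]); translate([2869, 379, 1275]) cube([520, 197, 1035]); }


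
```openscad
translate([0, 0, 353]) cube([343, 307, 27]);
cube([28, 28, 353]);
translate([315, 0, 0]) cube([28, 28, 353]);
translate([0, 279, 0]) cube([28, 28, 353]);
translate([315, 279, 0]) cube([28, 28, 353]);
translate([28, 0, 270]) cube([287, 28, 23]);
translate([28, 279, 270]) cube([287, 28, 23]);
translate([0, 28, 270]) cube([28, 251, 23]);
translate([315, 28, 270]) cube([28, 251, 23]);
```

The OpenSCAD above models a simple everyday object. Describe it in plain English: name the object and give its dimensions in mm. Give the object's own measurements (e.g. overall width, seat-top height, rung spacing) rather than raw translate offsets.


A simple wooden stool: a rectangular seat 343 mm (x) by 307 mm (y), 27 mm thick, top face at z = 380 mm, on four square legs, each 28×28 mm in cross-section. The legs rest on z = 0, each flush with a corner of the seat. Four stretchers, 28 mm wide and 23 mm tall, connect adjacent legs with their undersides at z = 270 mm, each running between the inner faces of the legs it joins and aligned with the legs' outer faces on the other axis.


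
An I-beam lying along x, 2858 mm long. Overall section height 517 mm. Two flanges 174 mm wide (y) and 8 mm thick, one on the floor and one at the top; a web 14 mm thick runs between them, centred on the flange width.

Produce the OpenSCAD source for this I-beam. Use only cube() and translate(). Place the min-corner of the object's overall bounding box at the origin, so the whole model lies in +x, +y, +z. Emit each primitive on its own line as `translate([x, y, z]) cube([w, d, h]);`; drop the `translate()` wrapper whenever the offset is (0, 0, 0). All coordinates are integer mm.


cube([2858, 174, 8]);
translate([0, 80, 8]) cube([2858, 14, 501]);
translate([0, 0, 509]) cube([2858, 174, 8]);


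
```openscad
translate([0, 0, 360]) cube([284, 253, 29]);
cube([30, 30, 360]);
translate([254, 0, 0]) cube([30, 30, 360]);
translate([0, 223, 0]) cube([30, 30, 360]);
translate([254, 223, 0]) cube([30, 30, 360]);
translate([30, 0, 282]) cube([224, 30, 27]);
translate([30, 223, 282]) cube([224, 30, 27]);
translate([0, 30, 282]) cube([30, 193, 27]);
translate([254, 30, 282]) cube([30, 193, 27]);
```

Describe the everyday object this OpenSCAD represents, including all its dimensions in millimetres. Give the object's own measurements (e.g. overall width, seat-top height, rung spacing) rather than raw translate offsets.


A four-legged stool. The seat is a 284×253×29 mm slab whose top surface is at z = 389 mm; four square legs, each 30×30 mm in cross-section, run from the floor (z = 0) to the underside of the seat, each flush with a corner of the seat. Four stretchers, 30 mm wide and 27 mm tall, connect adjacent legs with their undersides at z = 282 mm, each running between the inner faces of the legs it joins and aligned with the legs' outer faces on the other axis.


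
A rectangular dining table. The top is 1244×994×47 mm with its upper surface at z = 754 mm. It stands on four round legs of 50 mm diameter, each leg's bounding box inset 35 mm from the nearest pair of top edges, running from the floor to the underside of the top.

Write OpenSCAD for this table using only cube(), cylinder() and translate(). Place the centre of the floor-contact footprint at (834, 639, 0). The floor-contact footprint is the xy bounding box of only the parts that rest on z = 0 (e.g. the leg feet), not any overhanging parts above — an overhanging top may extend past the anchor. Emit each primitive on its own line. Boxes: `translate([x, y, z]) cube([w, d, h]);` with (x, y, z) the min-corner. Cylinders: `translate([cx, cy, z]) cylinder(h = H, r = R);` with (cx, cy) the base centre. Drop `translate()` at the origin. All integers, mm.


translate([212, 142, 707]) cube([1244, 994, 47]);
translate([272, 202, 0]) cylinder(h = 707, r = 25);
translate([1396, 202, 0]) cylinder(h = 707, r = 25);
translate([272, 1076, 0]) cylinder(h = 707, r = 25);
translate([1396, 1076, 0]) cylinder(h = 707, r = 25);


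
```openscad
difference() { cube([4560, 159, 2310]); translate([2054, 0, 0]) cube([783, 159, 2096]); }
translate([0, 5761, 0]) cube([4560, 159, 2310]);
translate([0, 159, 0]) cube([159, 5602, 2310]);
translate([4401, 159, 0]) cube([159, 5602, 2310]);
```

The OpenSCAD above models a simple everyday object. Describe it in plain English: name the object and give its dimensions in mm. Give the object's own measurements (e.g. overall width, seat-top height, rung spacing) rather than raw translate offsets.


A single room: four walls, each 2310 mm tall and 159 mm thick, enclosing an outside footprint 4560×5920 mm (x × y), no floor or roof. The front and back walls (−y and +y sides) run the full x-width; the side walls fit between their inner faces. A door opening 783 mm wide and 2096 mm tall is cut through the front wall from the floor up, its −x edge 2054 mm from the wall's −x end.


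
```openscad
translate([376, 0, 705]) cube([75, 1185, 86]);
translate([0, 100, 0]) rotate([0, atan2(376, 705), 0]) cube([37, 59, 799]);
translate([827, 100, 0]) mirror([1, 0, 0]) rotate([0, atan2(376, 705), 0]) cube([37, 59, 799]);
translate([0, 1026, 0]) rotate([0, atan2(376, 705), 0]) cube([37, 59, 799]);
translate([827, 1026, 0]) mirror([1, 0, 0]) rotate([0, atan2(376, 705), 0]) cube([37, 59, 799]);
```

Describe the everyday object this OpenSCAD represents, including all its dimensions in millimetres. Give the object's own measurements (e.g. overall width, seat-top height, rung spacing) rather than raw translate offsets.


A sawhorse. A 75×1185×86 mm beam (x, y, z) sits on two A-frame leg pairs. Each pair is two raked legs of 37×59 mm section (59 mm along y) splaying symmetrically in x. Each leg rises 705 mm vertically over 376 mm of horizontal reach and is 799 mm long along its own axis. Every leg's outer bottom edge rests on the floor and its outer top edge meets a bottom edge of the beam — the left legs (tilting toward +x) meet the beam's −x bottom edge, the right legs (their mirror images, tilting toward −x) meet its +x bottom edge — so the leg tops tuck under the beam, the beam's underside is 705 mm above the floor, and the feet are 827 mm apart outside-to-outside with the beam centred between them. The two leg pairs are set in 100 mm from either end of the beam.


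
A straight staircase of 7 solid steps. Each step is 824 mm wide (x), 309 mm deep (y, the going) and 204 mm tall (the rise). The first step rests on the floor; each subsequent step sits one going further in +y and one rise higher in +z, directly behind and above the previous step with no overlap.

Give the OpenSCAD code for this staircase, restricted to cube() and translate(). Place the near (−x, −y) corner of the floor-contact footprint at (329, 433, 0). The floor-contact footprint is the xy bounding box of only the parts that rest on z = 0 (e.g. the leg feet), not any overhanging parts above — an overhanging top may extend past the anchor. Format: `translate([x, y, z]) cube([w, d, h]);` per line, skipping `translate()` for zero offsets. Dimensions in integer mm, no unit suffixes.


translate([329, 433, 0]) cube([824, 309, 204]);
translate([329, 742, 204]) cube([824, 309, 204]);
translate([329, 1051, 408]) cube([824, 309, 204]);
translate([329, 1360, 612]) cube([824, 309, 204]);
translate([329, 1669, 816]) cube([824, 309, 204]);
translate([329, 1978, 1020]) cube([824, 309, 204]);
translate([329, 2287, 1224]) cube([824, 309, 204]);


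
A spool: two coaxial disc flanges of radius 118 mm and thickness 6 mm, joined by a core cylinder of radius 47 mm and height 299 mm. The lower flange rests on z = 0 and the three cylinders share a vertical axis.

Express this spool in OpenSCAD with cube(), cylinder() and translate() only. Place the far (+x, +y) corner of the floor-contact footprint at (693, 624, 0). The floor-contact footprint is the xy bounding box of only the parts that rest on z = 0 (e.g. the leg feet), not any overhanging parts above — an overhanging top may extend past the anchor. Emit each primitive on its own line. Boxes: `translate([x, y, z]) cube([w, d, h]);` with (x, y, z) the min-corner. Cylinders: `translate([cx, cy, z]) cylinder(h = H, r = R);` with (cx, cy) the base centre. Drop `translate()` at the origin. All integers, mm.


translate([575, 506, 0]) cylinder(h = 6, r = 118);
translate([575, 506, 6]) cylinder(h = 299, r = 47);
translate([575, 506, 305]) cylinder(h = 6, r = 118);


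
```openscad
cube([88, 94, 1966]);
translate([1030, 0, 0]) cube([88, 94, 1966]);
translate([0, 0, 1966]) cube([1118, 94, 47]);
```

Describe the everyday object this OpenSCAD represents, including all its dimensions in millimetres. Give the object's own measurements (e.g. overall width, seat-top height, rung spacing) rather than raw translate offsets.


A door frame. The clear opening is 942 mm wide and 1966 mm high. Two 88 mm wide jambs, 94 mm deep, stand either side of the opening from the floor to the top of the opening. A 47 mm thick head sits across the top of both jambs, spanning the full outside width of the frame.


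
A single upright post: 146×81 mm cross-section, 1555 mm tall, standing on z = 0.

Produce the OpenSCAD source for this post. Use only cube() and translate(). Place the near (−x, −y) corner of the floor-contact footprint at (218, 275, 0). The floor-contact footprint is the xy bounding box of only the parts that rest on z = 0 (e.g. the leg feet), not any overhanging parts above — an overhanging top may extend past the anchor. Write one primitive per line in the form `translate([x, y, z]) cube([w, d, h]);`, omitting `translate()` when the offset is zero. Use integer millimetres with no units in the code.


translate([218, 275, 0]) cube([146, 81, 1555]);


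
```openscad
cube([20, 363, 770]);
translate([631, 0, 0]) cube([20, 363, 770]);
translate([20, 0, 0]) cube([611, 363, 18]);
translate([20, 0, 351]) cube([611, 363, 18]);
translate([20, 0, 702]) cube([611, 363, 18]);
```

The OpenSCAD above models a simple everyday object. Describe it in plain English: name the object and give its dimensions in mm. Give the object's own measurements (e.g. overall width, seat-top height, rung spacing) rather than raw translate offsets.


An open bookshelf. Two side panels, each 20 mm thick, 363 mm deep and 770 mm tall, stand 651 mm apart (outside-to-outside). Between them sit 3 shelves, each 18 mm thick and 363 mm deep, spanning the full gap between the sides. The bottom shelf rests on the floor (its underside at z = 0) and the clear gap between one shelf's top and the next shelf's underside is 333 mm.


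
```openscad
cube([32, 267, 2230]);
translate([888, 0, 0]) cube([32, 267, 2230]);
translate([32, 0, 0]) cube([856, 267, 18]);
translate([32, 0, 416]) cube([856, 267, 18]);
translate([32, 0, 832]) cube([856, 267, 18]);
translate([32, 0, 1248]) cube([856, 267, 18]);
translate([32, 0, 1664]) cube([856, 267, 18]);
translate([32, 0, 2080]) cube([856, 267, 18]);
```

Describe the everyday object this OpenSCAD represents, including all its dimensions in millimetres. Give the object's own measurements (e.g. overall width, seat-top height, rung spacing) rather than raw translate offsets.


An open bookshelf. Two side panels, each 32 mm thick, 267 mm deep and 2230 mm tall, stand 920 mm apart (outside-to-outside). Between them sit 6 shelves, each 18 mm thick and 267 mm deep, spanning the full gap between the sides. The bottom shelf rests on the floor (its underside at z = 0) and the clear gap between one shelf's top and the next shelf's underside is 398 mm.


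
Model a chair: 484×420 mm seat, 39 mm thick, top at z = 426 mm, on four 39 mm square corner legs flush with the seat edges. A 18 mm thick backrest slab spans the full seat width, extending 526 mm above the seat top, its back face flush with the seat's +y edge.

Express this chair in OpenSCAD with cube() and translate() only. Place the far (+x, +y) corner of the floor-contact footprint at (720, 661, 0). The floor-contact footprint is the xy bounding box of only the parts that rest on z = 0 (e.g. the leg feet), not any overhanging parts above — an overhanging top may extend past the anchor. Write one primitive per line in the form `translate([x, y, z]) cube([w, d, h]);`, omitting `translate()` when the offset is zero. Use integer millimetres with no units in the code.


translate([236, 241, 387]) cube([484, 420, 39]);
translate([236, 241, 0]) cube([39, 39, 387]);
translate([681, 241, 0]) cube([39, 39, 387]);
translate([236, 622, 0]) cube([39, 39, 387]);
translate([681, 622, 0]) cube([39, 39, 387]);
translate([236, 643, 426]) cube([484, 18, 526]);


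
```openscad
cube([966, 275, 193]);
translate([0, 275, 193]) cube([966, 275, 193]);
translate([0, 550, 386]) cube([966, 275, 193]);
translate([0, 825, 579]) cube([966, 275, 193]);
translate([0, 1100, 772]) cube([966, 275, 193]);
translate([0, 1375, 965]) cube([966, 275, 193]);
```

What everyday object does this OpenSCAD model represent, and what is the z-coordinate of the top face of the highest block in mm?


A staircase. The total rise is 1158 mm.

6 identical blocks, each offset up and back from the previous — a staircase. Each step is 193 mm tall and there are 6 of them, so the total rise is 6 × 193 = 1158 mm.


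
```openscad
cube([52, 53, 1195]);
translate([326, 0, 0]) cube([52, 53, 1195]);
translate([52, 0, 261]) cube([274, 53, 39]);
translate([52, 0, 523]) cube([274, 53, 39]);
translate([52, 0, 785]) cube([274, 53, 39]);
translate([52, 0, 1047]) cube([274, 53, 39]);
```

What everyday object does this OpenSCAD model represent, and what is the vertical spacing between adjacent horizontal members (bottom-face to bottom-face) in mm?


A ladder. The rung spacing is 262 mm.

Two tall 52×53 posts with 4 short bars between them — a ladder. Adjacent rungs sit at z = 261 and z = 523, so the spacing is 523 − 261 = 262 mm.


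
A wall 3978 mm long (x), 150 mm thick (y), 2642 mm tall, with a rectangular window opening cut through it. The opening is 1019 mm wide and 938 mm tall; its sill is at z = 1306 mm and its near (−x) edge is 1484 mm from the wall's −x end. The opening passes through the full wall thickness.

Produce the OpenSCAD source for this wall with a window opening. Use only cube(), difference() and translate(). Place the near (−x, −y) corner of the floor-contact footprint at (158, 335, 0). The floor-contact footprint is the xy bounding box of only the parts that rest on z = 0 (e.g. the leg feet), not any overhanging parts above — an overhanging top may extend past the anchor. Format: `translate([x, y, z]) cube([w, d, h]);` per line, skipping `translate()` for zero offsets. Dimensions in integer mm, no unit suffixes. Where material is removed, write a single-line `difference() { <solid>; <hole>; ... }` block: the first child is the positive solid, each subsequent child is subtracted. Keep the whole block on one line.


difference() { translate([158, 335, 0]) cube([3978, 150, 2642]); translate([1642, 335, 1306]) cube([1019, 150, 938]); }


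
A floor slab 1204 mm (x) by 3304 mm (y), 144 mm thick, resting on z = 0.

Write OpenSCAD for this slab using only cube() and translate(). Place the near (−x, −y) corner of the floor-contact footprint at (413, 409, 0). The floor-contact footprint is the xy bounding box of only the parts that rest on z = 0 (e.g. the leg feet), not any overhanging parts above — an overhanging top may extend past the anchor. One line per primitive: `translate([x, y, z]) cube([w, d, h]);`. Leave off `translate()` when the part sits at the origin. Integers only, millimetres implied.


translate([413, 409, 0]) cube([1204, 3304, 144]);


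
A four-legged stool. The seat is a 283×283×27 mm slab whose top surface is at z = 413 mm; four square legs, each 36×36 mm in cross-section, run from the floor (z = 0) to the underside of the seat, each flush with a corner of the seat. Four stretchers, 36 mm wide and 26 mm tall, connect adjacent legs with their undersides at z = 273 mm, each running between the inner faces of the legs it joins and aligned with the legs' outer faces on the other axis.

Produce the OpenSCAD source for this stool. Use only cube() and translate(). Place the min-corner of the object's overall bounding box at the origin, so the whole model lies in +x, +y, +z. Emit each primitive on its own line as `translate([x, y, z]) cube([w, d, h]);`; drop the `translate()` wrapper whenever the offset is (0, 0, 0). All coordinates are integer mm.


translate([0, 0, 386]) cube([283, 283, 27]);
cube([36, 36, 386]);
translate([247, 0, 0]) cube([36, 36, 386]);
translate([0, 247, 0]) cube([36, 36, 386]);
translate([247, 247, 0]) cube([36, 36, 386]);
translate([36, 0, 273]) cube([211, 36, 26]);
translate([36, 247, 273]) cube([211, 36, 26]);
translate([0, 36, 273]) cube([36, 211, 26]);
translate([247, 36, 273]) cube([36, 211, 26]);
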